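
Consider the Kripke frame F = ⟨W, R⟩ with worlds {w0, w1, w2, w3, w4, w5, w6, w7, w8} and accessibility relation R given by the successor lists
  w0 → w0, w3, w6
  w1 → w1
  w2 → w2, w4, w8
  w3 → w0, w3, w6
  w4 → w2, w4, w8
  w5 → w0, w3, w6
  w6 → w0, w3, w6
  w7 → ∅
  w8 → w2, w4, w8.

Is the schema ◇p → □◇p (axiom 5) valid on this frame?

Axiom 5 corresponds to the accessibility relation being Euclidean.
Euclidean: yes — any two successors of a common world are R-related.

Yes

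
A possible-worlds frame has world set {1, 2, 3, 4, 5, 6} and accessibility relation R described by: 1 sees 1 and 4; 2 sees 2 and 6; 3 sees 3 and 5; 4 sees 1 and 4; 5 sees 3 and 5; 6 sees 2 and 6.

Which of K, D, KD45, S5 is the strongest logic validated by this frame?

Serial (axiom D): yes — every world has a successor (e.g. 1 R 1).
Euclidean (axiom 5): yes — any two successors of a common world are R-related.
Transitive (axiom 4): yes — every two-step R-path is closed by a direct edge.
Reflexive (axiom T): yes — every world is R-related to itself.
So F validates K, D, KD45, S5. The strongest is S5.

S5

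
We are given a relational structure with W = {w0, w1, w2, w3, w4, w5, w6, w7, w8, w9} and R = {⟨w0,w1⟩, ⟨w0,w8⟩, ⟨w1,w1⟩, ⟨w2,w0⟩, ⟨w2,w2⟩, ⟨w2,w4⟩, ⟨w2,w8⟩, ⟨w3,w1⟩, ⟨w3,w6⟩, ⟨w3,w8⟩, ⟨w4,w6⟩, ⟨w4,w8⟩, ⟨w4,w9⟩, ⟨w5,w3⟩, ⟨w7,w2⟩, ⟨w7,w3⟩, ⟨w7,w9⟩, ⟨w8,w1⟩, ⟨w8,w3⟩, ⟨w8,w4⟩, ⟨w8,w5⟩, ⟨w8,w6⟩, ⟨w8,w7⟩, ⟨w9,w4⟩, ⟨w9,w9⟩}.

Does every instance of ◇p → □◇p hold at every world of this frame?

No

By correspondence theory, 5 is valid on a frame iff R is Euclidean.
Euclidean: no — w0 R w1 and w0 R w8, but not w1 R w8.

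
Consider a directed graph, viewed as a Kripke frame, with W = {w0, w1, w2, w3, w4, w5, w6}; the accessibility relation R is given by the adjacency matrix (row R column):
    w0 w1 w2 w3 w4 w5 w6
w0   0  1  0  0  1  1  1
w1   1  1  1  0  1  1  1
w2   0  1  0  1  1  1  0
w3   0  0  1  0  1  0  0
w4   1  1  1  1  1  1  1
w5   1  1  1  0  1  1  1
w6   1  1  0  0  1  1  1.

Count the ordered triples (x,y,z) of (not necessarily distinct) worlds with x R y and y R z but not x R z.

34

Enumerating: (w0,w1,w0), (w0,w1,w2), (w0,w4,w0), (w0,w4,w2), (w0,w4,w3), (w0,w5,w0), (w0,w5,w2), (w0,w6,w0), (w1,w2,w3), (w1,w4,w3), (w2,w1,w0), (w2,w1,w2), … and 22 more.
Total: 34.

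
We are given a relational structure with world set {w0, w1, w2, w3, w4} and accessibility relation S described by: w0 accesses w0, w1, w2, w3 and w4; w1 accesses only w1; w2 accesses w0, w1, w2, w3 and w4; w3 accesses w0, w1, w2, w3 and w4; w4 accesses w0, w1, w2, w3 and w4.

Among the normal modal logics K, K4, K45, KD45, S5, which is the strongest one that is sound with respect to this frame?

K4

Transitive (axiom 4): yes — every two-step S-path is closed by a direct edge.
Euclidean (axiom 5): no — w0 S w1 and w0 S w2, but not w1 S w2.
Serial (axiom D): yes — every world has a successor (e.g. w0 S w0).
Reflexive (axiom T): yes — every world is S-related to itself.
So F validates K, K4; K45 would additionally require S to be Euclidean. The strongest is K4.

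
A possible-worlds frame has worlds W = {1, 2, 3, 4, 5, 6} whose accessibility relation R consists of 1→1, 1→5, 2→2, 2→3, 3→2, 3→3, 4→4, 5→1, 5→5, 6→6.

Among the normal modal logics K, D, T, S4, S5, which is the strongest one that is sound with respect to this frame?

S5

Serial (axiom D): yes — every world has a successor (e.g. 1 R 1).
Reflexive (axiom T): yes — every world is R-related to itself.
Transitive (axiom 4): yes — every two-step R-path is closed by a direct edge.
Euclidean (axiom 5): yes — any two successors of a common world are R-related.
So F validates K, D, T, S4, S5. The strongest is S5.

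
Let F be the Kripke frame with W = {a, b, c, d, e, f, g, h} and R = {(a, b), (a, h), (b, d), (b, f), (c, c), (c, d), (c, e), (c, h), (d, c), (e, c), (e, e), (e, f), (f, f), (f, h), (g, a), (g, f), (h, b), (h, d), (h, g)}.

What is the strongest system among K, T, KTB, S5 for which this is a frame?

Reflexive (axiom T): no — a is not related to itself.
Symmetric (axiom B): no — a R b but not b R a.
Euclidean (axiom 5): no — a R b and a R h, but not b R h.
So F validates K; T would additionally require R to be reflexive. The strongest is K.

K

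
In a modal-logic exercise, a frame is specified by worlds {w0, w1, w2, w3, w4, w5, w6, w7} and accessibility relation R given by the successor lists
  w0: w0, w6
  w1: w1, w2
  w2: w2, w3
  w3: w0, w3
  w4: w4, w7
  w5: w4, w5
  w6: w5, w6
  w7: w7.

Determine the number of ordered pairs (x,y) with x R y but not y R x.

Enumerating: (w0,w6), (w1,w2), (w2,w3), (w3,w0), (w4,w7), (w5,w4), (w6,w5).

7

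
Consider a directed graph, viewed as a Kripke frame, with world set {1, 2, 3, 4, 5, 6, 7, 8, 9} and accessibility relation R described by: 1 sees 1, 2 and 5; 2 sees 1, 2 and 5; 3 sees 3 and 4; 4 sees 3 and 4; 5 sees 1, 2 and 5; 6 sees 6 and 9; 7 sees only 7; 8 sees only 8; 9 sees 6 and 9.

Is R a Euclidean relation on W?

Yes

Euclidean: yes — any two successors of a common world are R-related.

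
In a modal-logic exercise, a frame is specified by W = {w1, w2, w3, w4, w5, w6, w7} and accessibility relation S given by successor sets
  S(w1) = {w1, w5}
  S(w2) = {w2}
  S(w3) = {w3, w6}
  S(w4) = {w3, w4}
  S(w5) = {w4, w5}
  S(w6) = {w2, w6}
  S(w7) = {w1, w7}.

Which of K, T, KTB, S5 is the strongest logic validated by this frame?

Reflexive (axiom T): yes — every world is S-related to itself.
Symmetric (axiom B): no — w1 S w5 but not w5 S w1.
Euclidean (axiom 5): no — w1 S w5 and w1 S w1, but not w5 S w1.
So F validates K, T; KTB would additionally require S to be symmetric. The strongest is T.

T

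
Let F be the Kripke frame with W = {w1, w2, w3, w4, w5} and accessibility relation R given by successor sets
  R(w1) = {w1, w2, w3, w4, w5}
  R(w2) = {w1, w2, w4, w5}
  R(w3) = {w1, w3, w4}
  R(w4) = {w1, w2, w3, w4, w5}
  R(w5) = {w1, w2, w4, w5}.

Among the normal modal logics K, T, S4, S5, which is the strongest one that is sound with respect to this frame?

T

Reflexive (axiom T): yes — every world is R-related to itself.
Transitive (axiom 4): no — w2 R w1 and w1 R w3, but not w2 R w3.
Euclidean (axiom 5): no — w1 R w2 and w1 R w3, but not w2 R w3.
So F validates K, T; S4 would additionally require R to be transitive. The strongest is T.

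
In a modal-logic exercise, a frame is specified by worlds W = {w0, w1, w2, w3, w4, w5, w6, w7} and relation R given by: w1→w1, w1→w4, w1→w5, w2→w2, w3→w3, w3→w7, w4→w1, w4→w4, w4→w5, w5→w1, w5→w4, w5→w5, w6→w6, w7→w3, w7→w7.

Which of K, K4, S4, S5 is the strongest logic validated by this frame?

Transitive (axiom 4): yes — every two-step R-path is closed by a direct edge.
Reflexive (axiom T): no — w0 is not related to itself.
Euclidean (axiom 5): yes — any two successors of a common world are R-related.
So F validates K, K4; S4 would additionally require R to be reflexive. The strongest is K4.

K4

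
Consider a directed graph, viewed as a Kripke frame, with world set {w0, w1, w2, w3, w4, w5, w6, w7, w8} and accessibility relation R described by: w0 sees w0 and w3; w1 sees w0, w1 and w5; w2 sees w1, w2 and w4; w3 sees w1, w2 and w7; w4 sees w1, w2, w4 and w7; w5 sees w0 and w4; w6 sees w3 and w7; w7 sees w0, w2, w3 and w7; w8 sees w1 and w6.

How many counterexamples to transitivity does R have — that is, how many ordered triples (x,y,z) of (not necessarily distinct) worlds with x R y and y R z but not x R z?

Enumerating: (w0,w3,w1), (w0,w3,w2), (w0,w3,w7), (w1,w0,w3), (w1,w5,w4), (w2,w1,w0), (w2,w1,w5), (w2,w4,w7), (w3,w1,w0), (w3,w1,w5), (w3,w2,w4), (w3,w7,w0), … and 20 more.
Total: 32.

32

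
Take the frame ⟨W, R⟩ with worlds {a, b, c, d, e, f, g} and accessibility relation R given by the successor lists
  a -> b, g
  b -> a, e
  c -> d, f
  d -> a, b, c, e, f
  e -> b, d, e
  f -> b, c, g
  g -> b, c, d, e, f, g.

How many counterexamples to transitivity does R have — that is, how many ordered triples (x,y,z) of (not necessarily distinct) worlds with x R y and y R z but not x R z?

34

Enumerating: (a,b,a), (a,b,e), (a,g,c), (a,g,d), (a,g,e), (a,g,f), (b,a,b), (b,a,g), (b,e,b), (b,e,d), (c,d,a), (c,d,b), … and 22 more.
Total: 34.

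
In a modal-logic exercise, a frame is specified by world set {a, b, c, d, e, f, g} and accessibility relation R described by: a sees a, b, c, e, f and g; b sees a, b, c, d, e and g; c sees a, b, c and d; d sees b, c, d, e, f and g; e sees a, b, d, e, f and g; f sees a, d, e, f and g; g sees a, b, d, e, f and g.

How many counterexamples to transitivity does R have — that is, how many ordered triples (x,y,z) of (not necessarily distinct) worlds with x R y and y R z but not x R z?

Enumerating: (a,b,d), (a,c,d), (a,e,d), (a,f,d), (a,g,d), (b,a,f), (b,d,f), (b,e,f), (b,g,f), (c,a,e), (c,a,f), (c,a,g), … and 22 more.
Total: 34.

34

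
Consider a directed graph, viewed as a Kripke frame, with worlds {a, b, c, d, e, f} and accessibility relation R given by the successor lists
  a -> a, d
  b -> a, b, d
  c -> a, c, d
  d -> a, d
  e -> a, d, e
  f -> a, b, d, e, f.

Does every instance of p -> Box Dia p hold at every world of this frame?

The schema B characterises exactly the symmetric frames.
Symmetric: no — b R a but not a R b.

No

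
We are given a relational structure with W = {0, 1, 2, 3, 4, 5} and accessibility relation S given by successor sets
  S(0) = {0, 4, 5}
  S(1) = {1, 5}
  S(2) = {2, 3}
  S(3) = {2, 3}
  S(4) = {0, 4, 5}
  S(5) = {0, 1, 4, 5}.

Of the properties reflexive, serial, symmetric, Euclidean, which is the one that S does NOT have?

Euclidean

Reflexive: yes — every world is S-related to itself.
Serial: yes — every world has a successor (e.g. 0 S 0).
Symmetric: yes — every pair in S has its reverse in S.
Euclidean: no — 5 S 0 and 5 S 1, but not 0 S 1.
Only Euclidean fails.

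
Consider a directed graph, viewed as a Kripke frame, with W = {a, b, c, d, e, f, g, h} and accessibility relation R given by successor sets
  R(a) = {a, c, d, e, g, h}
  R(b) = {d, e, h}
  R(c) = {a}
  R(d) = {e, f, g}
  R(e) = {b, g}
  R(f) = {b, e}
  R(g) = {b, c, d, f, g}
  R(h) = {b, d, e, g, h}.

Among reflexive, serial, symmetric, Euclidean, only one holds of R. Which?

Reflexive: no — b is not related to itself.
Serial: yes — every world has a successor (e.g. a R a).
Symmetric: no — a R d but not d R a.
Euclidean: no — a R c and a R d, but not c R d.
Only serial holds.

serial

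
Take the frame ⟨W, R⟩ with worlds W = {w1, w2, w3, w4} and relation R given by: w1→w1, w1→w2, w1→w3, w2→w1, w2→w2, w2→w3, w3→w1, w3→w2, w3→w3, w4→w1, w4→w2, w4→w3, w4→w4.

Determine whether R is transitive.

Yes

Transitive: yes — every two-step R-path is closed by a direct edge.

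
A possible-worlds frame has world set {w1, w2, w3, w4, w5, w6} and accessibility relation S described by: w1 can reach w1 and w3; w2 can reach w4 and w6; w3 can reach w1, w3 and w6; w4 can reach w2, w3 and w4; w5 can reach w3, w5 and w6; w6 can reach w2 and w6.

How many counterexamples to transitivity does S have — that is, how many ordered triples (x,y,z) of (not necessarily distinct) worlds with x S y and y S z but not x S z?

11

Enumerating: (w1,w3,w6), (w2,w4,w2), (w2,w4,w3), (w2,w6,w2), (w3,w6,w2), (w4,w2,w6), (w4,w3,w1), (w4,w3,w6), (w5,w3,w1), (w5,w6,w2), (w6,w2,w4).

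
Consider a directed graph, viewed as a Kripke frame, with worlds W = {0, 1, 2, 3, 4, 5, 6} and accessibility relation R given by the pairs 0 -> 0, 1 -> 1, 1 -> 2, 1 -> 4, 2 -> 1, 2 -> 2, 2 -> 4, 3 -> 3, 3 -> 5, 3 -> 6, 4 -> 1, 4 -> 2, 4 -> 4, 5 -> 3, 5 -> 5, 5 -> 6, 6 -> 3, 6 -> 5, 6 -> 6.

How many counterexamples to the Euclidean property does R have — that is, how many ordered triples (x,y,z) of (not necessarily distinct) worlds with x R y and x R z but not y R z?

0

R is Euclidean; there are no such tuples.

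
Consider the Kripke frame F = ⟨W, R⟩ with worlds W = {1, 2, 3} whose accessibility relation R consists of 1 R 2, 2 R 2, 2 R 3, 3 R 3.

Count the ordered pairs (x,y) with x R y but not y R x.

Enumerating: (1,2), (2,3).

2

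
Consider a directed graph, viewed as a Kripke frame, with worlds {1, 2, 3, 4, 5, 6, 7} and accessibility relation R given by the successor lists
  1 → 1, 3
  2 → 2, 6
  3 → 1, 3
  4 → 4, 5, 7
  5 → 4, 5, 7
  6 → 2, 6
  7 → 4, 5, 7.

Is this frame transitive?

Transitive: yes — every two-step R-path is closed by a direct edge.

Yes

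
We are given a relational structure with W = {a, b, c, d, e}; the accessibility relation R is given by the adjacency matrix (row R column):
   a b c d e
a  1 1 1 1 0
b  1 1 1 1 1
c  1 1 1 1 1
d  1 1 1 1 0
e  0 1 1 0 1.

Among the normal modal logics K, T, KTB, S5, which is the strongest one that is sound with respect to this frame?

KTB

Reflexive (axiom T): yes — every world is R-related to itself.
Symmetric (axiom B): yes — every pair in R has its reverse in R.
Euclidean (axiom 5): no — b R a and b R e, but not a R e.
So F validates K, T, KTB; S5 would additionally require R to be Euclidean. The strongest is KTB.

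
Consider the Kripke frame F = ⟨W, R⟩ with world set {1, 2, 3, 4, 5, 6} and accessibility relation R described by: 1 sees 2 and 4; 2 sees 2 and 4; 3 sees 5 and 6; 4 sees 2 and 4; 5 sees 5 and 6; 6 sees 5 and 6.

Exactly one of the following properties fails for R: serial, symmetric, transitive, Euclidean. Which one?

symmetric

Serial: yes — every world has a successor (e.g. 1 R 2).
Symmetric: no — 1 R 2 but not 2 R 1.
Transitive: yes — every two-step R-path is closed by a direct edge.
Euclidean: yes — any two successors of a common world are R-related.
Only symmetric fails.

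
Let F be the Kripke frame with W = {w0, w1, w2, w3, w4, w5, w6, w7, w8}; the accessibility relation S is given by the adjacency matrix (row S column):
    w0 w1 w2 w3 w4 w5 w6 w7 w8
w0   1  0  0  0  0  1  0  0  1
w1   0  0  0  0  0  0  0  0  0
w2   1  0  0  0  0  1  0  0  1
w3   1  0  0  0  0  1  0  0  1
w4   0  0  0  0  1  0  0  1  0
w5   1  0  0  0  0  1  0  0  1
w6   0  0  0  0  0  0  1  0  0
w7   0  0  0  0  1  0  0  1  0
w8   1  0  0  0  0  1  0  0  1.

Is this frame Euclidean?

Yes

Euclidean: yes — any two successors of a common world are S-related.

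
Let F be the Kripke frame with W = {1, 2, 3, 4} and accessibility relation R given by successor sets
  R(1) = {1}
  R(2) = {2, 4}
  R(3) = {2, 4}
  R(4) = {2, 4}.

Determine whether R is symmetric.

Symmetric: no — 3 R 2 but not 2 R 3.

No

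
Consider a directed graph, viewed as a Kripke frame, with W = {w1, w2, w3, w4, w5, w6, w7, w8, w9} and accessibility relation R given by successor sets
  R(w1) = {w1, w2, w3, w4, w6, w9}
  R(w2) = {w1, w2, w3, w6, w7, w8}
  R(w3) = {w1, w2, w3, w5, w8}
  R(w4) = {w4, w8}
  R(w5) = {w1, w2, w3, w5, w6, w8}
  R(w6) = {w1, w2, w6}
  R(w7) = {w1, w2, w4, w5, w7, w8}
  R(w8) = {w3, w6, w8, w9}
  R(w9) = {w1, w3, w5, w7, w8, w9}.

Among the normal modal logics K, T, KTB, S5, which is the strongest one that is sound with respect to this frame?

T

Reflexive (axiom T): yes — every world is R-related to itself.
Symmetric (axiom B): no — w1 R w4 but not w4 R w1.
Euclidean (axiom 5): no — w1 R w2 and w1 R w4, but not w2 R w4.
So F validates K, T; KTB would additionally require R to be symmetric. The strongest is T.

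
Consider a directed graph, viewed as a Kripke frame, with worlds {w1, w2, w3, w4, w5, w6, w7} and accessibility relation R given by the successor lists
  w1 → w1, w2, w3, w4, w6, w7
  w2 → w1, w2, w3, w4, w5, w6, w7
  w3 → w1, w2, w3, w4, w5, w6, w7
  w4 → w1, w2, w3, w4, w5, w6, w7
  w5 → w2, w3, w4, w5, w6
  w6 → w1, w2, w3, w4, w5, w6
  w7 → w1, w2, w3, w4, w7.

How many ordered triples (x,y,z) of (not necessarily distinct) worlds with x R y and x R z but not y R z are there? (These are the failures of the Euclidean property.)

22

Enumerating: (w1,w6,w7), (w1,w7,w6), (w2,w1,w5), (w2,w5,w1), (w2,w5,w7), (w2,w6,w7), (w2,w7,w5), (w2,w7,w6), (w3,w1,w5), (w3,w5,w1), (w3,w5,w7), (w3,w6,w7), … and 10 more.
Total: 22.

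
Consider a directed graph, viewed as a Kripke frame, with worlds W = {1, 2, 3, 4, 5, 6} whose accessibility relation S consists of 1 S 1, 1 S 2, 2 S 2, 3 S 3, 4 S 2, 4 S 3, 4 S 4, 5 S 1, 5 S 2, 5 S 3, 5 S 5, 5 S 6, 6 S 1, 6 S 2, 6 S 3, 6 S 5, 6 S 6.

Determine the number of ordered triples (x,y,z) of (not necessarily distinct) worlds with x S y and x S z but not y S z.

Enumerating: (1,2,1), (4,2,3), (4,2,4), (4,3,2), (4,3,4), (5,1,3), (5,1,5), (5,1,6), (5,2,1), (5,2,3), (5,2,5), (5,2,6), … and 15 more.
Total: 27.

27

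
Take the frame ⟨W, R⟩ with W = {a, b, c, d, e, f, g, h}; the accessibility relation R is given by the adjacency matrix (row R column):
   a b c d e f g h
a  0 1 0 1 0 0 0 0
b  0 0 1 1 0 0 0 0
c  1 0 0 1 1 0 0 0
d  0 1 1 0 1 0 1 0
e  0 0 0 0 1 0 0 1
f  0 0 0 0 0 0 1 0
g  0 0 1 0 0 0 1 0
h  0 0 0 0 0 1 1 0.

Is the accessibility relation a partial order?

Reflexive: no — a is not related to itself.
Transitive: no — a R b and b R c, but not a R c.
Antisymmetric: no — b R d and d R b with b ≠ d.
So R is not a partial order.

No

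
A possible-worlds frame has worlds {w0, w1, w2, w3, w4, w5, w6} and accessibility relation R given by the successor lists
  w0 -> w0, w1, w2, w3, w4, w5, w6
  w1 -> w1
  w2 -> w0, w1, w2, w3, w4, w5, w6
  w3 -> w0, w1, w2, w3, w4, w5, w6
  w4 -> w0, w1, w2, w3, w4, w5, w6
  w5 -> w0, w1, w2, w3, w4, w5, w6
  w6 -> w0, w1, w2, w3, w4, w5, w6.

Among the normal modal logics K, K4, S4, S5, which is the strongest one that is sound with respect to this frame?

Transitive (axiom 4): yes — every two-step R-path is closed by a direct edge.
Reflexive (axiom T): yes — every world is R-related to itself.
Euclidean (axiom 5): no — w0 R w1 and w0 R w2, but not w1 R w2.
So F validates K, K4, S4; S5 would additionally require R to be Euclidean. The strongest is S4.

S4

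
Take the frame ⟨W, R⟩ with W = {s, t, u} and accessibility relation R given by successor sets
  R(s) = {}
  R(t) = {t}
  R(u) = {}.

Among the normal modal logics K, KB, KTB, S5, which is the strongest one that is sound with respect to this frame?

Symmetric (axiom B): yes — every pair in R has its reverse in R.
Reflexive (axiom T): no — s is not related to itself.
Euclidean (axiom 5): yes — any two successors of a common world are R-related.
So F validates K, KB; KTB would additionally require R to be reflexive. The strongest is KB.

KB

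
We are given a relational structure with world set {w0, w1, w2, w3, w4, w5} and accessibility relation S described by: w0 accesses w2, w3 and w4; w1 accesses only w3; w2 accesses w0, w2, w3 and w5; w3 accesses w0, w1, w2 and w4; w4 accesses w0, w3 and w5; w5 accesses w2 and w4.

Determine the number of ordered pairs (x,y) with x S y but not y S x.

S is symmetric; there are no such tuples.

0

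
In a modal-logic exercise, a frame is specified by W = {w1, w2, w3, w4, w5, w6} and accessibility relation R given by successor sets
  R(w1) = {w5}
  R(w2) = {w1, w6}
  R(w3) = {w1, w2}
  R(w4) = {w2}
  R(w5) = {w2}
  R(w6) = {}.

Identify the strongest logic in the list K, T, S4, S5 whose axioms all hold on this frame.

Reflexive (axiom T): no — w1 is not related to itself.
Transitive (axiom 4): no — w1 R w5 and w5 R w2, but not w1 R w2.
Euclidean (axiom 5): no — w2 R w1 and w2 R w6, but not w1 R w6.
So F validates K; T would additionally require R to be reflexive. The strongest is K.

K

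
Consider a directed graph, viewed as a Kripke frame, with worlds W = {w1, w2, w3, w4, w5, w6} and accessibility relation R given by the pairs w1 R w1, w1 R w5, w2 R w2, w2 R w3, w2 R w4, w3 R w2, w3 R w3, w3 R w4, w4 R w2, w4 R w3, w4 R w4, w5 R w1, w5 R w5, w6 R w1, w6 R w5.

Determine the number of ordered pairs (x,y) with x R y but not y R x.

Enumerating: (w6,w1), (w6,w5).

2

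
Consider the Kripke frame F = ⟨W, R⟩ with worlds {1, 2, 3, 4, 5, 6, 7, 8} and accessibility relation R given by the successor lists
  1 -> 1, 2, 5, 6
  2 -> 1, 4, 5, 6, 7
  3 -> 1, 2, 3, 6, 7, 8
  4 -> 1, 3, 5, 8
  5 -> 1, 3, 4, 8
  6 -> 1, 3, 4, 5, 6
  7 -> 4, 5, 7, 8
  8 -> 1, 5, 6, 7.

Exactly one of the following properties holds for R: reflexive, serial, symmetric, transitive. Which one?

serial

Reflexive: no — 2 is not related to itself.
Serial: yes — every world has a successor (e.g. 1 R 1).
Symmetric: no — 2 R 4 but not 4 R 2.
Transitive: no — 1 R 2 and 2 R 4, but not 1 R 4.
Only serial holds.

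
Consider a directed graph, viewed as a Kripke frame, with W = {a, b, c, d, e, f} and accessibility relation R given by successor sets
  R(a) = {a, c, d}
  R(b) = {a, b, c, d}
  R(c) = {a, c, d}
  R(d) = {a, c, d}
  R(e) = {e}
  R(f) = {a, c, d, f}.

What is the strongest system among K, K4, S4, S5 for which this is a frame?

Transitive (axiom 4): yes — every two-step R-path is closed by a direct edge.
Reflexive (axiom T): yes — every world is R-related to itself.
Euclidean (axiom 5): no — b R a and b R b, but not a R b.
So F validates K, K4, S4; S5 would additionally require R to be Euclidean. The strongest is S4.

S4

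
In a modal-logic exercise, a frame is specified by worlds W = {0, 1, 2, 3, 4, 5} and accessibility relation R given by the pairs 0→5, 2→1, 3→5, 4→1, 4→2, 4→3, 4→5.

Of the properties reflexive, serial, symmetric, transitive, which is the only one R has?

Reflexive: no — 0 is not related to itself.
Serial: no — 1 has no R-successor.
Symmetric: no — 0 R 5 but not 5 R 0.
Transitive: yes — every two-step R-path is closed by a direct edge.
Only transitive holds.

transitive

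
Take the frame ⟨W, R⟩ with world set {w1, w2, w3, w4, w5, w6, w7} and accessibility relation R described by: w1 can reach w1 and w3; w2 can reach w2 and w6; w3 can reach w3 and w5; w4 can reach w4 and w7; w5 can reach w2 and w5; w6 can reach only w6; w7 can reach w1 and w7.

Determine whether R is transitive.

Transitive: no — w1 R w3 and w3 R w5, but not w1 R w5.

No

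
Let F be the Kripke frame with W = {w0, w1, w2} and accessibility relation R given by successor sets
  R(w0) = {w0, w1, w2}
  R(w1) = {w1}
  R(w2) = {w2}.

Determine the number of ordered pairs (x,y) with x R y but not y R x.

Enumerating: (w0,w1), (w0,w2).

2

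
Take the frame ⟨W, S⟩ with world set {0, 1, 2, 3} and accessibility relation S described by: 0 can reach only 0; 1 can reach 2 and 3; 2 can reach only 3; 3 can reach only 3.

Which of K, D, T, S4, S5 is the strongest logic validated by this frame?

Serial (axiom D): yes — every world has a successor (e.g. 0 S 0).
Reflexive (axiom T): no — 1 is not related to itself.
Transitive (axiom 4): yes — every two-step S-path is closed by a direct edge.
Euclidean (axiom 5): no — 1 S 3 and 1 S 2, but not 3 S 2.
So F validates K, D; T would additionally require S to be reflexive. The strongest is D.

D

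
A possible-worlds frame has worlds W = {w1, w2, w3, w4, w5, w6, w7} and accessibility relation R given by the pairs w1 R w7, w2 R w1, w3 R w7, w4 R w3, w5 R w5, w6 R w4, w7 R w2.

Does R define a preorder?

No

Reflexive: no — w1 is not related to itself.
Transitive: no — w1 R w7 and w7 R w2, but not w1 R w2.
So R is not a preorder.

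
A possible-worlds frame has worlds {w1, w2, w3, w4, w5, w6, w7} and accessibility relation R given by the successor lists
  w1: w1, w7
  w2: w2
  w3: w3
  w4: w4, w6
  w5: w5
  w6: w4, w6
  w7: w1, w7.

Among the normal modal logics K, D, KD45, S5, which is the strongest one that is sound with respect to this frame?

S5

Serial (axiom D): yes — every world has a successor (e.g. w1 R w1).
Euclidean (axiom 5): yes — any two successors of a common world are R-related.
Transitive (axiom 4): yes — every two-step R-path is closed by a direct edge.
Reflexive (axiom T): yes — every world is R-related to itself.
So F validates K, D, KD45, S5. The strongest is S5.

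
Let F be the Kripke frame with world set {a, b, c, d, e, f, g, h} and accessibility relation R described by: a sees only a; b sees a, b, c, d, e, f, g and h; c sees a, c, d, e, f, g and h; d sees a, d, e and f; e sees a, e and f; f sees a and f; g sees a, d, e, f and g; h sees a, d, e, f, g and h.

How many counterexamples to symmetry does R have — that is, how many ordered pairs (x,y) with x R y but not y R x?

Enumerating: (b,a), (b,c), (b,d), (b,e), (b,f), (b,g), (b,h), (c,a), (c,d), (c,e), (c,f), (c,g), … and 16 more.
Total: 28.

28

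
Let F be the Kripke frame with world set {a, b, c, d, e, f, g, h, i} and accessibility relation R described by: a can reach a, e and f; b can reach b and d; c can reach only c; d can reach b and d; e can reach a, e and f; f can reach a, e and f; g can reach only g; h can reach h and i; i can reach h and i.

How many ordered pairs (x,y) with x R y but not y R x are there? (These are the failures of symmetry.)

R is symmetric; there are no such tuples.

0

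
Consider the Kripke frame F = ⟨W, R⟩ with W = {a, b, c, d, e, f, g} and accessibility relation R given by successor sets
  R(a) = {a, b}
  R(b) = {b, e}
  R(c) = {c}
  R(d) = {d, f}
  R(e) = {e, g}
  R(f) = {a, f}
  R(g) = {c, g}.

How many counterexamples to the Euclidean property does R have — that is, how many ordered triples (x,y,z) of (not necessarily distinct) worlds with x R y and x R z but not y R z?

Enumerating: (a,b,a), (b,e,b), (d,f,d), (e,g,e), (f,a,f), (g,c,g).

6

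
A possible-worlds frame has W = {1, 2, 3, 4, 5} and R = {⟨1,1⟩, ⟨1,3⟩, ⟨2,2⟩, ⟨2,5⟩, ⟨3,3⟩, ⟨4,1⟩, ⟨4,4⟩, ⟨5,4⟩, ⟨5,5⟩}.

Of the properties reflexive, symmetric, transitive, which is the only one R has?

reflexive

Reflexive: yes — every world is R-related to itself.
Symmetric: no — 1 R 3 but not 3 R 1.
Transitive: no — 2 R 5 and 5 R 4, but not 2 R 4.
Only reflexive holds.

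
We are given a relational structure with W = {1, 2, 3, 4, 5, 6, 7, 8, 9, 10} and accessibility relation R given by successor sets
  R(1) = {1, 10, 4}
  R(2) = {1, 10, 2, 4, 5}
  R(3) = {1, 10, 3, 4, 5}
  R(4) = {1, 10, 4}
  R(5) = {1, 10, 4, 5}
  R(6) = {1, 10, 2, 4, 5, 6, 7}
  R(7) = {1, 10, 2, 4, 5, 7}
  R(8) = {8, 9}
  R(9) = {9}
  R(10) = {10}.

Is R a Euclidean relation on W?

Euclidean: no — 1 R 10 and 1 R 4, but not 10 R 4.

No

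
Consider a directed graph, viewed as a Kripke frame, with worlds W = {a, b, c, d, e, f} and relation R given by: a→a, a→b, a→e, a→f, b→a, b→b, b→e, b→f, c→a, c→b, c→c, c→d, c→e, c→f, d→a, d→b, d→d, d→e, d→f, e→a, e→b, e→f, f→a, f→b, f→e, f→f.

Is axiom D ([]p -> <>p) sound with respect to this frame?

Axiom D corresponds to the accessibility relation being serial.
Serial: yes — every world has a successor (e.g. a R a).

Yes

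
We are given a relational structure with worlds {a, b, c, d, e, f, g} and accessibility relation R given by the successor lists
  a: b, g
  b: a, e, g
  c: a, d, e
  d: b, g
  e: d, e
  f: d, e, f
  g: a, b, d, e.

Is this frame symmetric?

Symmetric: no — b R e but not e R b.

No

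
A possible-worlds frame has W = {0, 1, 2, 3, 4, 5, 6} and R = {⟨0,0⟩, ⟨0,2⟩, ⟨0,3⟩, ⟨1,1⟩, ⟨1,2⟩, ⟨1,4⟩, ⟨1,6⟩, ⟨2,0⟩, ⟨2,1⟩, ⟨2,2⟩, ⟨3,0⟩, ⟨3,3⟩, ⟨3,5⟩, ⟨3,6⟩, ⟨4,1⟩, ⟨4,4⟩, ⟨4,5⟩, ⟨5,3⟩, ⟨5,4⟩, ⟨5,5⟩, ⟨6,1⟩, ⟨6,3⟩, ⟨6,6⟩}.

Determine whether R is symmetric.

Symmetric: yes — every pair in R has its reverse in R.

Yes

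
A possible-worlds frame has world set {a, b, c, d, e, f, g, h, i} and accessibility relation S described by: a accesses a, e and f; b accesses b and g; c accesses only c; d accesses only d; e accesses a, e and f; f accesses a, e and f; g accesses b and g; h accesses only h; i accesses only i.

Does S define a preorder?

Yes

Reflexive: yes — every world is S-related to itself.
Transitive: yes — every two-step S-path is closed by a direct edge.
So S is a preorder.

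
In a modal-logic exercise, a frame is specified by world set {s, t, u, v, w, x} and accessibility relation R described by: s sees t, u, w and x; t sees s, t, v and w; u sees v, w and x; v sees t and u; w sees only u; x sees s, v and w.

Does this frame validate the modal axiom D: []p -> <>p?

Axiom D corresponds to the accessibility relation being serial.
Serial: yes — every world has a successor (e.g. s R t).

Yes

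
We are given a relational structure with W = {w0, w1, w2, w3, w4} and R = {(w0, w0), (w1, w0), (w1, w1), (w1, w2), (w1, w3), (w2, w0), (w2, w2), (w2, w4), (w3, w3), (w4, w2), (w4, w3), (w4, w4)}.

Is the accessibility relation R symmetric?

No

Symmetric: no — w1 R w0 but not w0 R w1.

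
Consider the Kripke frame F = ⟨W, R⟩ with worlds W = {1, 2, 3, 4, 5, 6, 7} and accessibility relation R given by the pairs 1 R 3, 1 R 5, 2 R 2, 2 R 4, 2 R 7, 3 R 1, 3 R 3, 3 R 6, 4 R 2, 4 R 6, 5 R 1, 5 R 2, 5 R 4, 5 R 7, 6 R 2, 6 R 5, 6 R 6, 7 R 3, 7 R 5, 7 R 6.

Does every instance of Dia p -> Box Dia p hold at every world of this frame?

Axiom 5 corresponds to the accessibility relation being Euclidean.
Euclidean: no — 1 R 3 and 1 R 5, but not 3 R 5.

No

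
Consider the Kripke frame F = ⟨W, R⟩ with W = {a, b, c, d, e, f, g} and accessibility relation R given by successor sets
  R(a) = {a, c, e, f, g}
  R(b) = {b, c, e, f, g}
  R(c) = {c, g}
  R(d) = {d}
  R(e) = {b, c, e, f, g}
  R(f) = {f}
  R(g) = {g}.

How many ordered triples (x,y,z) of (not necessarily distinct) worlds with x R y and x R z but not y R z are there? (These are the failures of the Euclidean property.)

Enumerating: (a,c,a), (a,c,e), (a,c,f), (a,e,a), (a,f,a), (a,f,c), (a,f,e), (a,f,g), (a,g,a), (a,g,c), (a,g,e), (a,g,f), … and 23 more.
Total: 35.

35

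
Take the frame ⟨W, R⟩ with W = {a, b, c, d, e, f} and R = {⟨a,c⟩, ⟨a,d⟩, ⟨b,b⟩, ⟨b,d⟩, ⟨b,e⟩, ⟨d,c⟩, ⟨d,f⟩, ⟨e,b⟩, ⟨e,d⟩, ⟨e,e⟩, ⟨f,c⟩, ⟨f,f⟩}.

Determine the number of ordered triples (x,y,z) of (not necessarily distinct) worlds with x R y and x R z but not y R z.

Enumerating: (a,c,c), (a,c,d), (a,d,d), (b,d,b), (b,d,d), (b,d,e), (d,c,c), (d,c,f), (e,d,b), (e,d,d), (e,d,e), (f,c,c), (f,c,f).

13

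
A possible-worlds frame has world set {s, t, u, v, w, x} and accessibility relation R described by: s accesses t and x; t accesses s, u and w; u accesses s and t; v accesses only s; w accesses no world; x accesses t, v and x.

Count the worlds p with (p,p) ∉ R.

Enumerating: s, t, u, v, w.

5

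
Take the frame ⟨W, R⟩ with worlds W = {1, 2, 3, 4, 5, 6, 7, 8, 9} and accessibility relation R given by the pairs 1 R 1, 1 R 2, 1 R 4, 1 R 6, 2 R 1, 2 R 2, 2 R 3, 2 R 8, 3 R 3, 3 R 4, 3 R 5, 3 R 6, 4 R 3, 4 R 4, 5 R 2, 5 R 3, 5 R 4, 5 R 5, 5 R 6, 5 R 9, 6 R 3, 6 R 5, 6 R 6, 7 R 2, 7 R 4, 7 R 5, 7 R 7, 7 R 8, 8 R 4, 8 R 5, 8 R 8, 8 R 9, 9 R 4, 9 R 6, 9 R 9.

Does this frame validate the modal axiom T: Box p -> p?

Yes

Axiom T corresponds to the accessibility relation being reflexive.
Reflexive: yes — every world is R-related to itself.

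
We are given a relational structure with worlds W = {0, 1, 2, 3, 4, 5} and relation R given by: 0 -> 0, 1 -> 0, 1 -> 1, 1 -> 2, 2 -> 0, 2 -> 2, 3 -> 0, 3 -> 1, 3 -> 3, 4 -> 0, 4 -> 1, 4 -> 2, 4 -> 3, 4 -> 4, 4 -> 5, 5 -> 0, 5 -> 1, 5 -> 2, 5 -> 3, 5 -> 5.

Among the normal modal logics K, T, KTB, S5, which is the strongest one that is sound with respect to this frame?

T

Reflexive (axiom T): yes — every world is R-related to itself.
Symmetric (axiom B): no — 1 R 0 but not 0 R 1.
Euclidean (axiom 5): no — 1 R 0 and 1 R 2, but not 0 R 2.
So F validates K, T; KTB would additionally require R to be symmetric. The strongest is T.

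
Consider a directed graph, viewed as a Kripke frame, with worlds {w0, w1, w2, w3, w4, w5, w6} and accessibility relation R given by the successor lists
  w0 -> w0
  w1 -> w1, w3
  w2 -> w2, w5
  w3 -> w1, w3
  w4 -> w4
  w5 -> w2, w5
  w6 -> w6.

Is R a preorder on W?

Yes

Reflexive: yes — every world is R-related to itself.
Transitive: yes — every two-step R-path is closed by a direct edge.
So R is a preorder.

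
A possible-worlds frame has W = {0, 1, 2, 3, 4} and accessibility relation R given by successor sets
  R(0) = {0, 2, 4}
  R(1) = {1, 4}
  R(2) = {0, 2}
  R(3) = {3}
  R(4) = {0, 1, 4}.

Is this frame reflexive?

Reflexive: yes — every world is R-related to itself.

Yes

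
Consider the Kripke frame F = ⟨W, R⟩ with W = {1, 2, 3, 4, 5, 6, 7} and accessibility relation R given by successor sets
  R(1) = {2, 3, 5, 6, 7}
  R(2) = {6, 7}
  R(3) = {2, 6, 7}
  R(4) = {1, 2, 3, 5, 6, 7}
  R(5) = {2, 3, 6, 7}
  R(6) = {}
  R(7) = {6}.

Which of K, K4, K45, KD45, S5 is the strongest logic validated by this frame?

K4

Transitive (axiom 4): yes — every two-step R-path is closed by a direct edge.
Euclidean (axiom 5): no — 1 R 2 and 1 R 3, but not 2 R 3.
Serial (axiom D): no — 6 has no R-successor.
Reflexive (axiom T): no — 1 is not related to itself.
So F validates K, K4; K45 would additionally require R to be Euclidean. The strongest is K4.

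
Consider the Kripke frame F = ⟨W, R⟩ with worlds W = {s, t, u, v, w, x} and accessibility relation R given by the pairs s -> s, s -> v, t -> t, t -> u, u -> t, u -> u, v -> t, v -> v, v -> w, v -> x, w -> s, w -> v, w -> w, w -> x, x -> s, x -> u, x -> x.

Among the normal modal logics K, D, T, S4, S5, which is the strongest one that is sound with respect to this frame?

T

Serial (axiom D): yes — every world has a successor (e.g. s R s).
Reflexive (axiom T): yes — every world is R-related to itself.
Transitive (axiom 4): no — s R v and v R t, but not s R t.
Euclidean (axiom 5): no — v R t and v R w, but not t R w.
So F validates K, D, T; S4 would additionally require R to be transitive. The strongest is T.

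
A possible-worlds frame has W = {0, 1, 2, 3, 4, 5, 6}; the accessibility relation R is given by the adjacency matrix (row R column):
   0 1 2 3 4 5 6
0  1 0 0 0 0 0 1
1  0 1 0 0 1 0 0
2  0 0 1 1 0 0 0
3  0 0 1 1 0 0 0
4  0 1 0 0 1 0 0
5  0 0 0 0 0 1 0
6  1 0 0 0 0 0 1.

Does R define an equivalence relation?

Reflexive: yes — every world is R-related to itself.
Symmetric: yes — every pair in R has its reverse in R.
Transitive: yes — every two-step R-path is closed by a direct edge.
So R is an equivalence relation.

Yes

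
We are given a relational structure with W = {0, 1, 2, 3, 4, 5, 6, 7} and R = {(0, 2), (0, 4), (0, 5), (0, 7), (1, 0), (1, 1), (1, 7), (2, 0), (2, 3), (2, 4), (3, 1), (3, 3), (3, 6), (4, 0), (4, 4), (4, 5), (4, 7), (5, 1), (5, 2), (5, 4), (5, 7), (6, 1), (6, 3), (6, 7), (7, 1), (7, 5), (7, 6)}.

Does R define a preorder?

No

Reflexive: no — 0 is not related to itself.
Transitive: no — 0 R 2 and 2 R 3, but not 0 R 3.
So R is not a preorder.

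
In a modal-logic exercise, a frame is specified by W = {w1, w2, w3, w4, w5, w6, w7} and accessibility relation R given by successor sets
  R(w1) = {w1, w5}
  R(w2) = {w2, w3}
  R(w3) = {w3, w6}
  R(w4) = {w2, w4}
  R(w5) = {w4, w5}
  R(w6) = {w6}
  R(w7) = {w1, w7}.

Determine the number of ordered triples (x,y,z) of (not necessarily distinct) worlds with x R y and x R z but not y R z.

Enumerating: (w1,w5,w1), (w2,w3,w2), (w3,w6,w3), (w4,w2,w4), (w5,w4,w5), (w7,w1,w7).

6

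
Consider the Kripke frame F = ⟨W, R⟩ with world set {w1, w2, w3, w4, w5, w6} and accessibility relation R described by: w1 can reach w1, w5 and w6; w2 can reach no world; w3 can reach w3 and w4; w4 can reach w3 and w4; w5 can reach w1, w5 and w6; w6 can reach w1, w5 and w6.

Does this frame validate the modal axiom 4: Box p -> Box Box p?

Yes

By correspondence theory, 4 is valid on a frame iff R is transitive.
Transitive: yes — every two-step R-path is closed by a direct edge.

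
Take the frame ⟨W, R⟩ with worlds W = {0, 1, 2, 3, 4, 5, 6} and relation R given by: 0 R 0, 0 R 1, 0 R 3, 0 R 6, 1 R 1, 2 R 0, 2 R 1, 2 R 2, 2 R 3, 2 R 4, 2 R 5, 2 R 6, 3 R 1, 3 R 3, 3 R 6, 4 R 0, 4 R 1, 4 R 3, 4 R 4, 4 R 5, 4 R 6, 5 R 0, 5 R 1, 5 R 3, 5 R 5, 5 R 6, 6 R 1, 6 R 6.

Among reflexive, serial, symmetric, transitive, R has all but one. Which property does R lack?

Reflexive: yes — every world is R-related to itself.
Serial: yes — every world has a successor (e.g. 0 R 0).
Symmetric: no — 0 R 1 but not 1 R 0.
Transitive: yes — every two-step R-path is closed by a direct edge.
Only symmetric fails.

symmetric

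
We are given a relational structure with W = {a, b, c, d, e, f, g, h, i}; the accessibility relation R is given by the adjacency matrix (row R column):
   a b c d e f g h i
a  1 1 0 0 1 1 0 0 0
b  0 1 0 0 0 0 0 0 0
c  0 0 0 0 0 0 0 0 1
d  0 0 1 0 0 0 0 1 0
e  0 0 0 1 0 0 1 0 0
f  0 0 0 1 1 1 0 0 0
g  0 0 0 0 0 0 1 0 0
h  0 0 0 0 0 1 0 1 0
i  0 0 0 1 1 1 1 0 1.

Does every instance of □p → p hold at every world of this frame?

No

By correspondence theory, T is valid on a frame iff R is reflexive.
Reflexive: no — c is not related to itself.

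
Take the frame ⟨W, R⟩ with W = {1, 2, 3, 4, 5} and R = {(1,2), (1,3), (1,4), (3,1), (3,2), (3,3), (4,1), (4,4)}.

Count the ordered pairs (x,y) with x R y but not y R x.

2

Enumerating: (1,2), (3,2).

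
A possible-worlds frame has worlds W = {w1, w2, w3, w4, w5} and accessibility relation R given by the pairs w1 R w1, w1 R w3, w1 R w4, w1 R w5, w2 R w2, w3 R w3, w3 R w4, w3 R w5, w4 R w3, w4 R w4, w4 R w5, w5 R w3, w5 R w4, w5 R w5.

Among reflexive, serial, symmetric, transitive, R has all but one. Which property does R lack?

Reflexive: yes — every world is R-related to itself.
Serial: yes — every world has a successor (e.g. w1 R w1).
Symmetric: no — w1 R w3 but not w3 R w1.
Transitive: yes — every two-step R-path is closed by a direct edge.
Only symmetric fails.

symmetric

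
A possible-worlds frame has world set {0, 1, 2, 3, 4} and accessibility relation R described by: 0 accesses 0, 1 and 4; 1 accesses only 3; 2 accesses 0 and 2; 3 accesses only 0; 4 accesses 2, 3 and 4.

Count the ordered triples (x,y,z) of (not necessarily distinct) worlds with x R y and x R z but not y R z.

12

Enumerating: (0,1,0), (0,1,1), (0,1,4), (0,4,0), (0,4,1), (1,3,3), (2,0,2), (4,2,3), (4,2,4), (4,3,2), (4,3,3), (4,3,4).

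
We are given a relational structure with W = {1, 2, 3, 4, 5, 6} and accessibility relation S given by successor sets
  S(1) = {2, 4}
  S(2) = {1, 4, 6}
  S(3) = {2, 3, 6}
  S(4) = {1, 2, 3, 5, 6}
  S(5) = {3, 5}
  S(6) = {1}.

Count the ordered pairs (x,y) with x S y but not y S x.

Enumerating: (2,6), (3,2), (3,6), (4,3), (4,5), (4,6), (5,3), (6,1).

8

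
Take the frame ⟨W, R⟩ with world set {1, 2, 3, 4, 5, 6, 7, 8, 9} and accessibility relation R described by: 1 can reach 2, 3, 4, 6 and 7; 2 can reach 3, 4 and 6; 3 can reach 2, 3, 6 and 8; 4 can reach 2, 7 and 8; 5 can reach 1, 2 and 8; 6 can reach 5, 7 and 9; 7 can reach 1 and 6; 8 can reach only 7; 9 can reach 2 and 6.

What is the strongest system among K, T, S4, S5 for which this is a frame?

K

Reflexive (axiom T): no — 1 is not related to itself.
Transitive (axiom 4): no — 1 R 3 and 3 R 8, but not 1 R 8.
Euclidean (axiom 5): no — 1 R 2 and 1 R 7, but not 2 R 7.
So F validates K; T would additionally require R to be reflexive. The strongest is K.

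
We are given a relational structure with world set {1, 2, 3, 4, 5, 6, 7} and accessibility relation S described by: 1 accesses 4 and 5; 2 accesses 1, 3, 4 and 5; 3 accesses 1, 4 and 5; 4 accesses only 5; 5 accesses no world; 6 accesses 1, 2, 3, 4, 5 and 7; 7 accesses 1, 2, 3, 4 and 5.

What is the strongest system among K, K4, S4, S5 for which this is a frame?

K4

Transitive (axiom 4): yes — every two-step S-path is closed by a direct edge.
Reflexive (axiom T): no — 1 is not related to itself.
Euclidean (axiom 5): no — 1 S 5 and 1 S 4, but not 5 S 4.
So F validates K, K4; S4 would additionally require S to be reflexive. The strongest is K4.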